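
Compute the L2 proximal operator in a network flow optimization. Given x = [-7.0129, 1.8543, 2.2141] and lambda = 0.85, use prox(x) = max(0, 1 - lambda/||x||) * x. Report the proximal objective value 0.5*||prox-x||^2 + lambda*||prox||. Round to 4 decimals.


Step 1: Compute ||x||.
||x|| = 7.5843
Step 2: Compute scaling factor.
scale = max(0, 1 - 0.85/7.5843) = 0.8879
Step 3: prox(x) = [-6.2269, 1.6465, 1.966]
||prox(x)|| = 6.7343
Step 4: Proximal objective.
0.5*||prox-x||^2 = 0.3613
lambda*||prox|| = 5.7242
Total = 6.0854


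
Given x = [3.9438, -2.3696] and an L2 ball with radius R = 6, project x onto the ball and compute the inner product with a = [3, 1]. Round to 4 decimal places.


Step 1: Compute ||x|| (intermediates to 6 decimals).
||x|| = sqrt(3.9438^2 + (-2.3696)^2) = 4.600931
Step 2: Project.
Since ||x|| <= R, proj = x (no scaling needed).
proj(x) = [3.9438, -2.3696]
Step 3: Dot product.
a^T * proj(x) = 3*3.9438 + 1*(-2.3696) = 9.4618


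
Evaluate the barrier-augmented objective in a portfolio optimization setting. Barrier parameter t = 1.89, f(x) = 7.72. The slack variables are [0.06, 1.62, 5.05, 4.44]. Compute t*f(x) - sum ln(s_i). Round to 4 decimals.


Step 1: Compute log-barrier.
ln values: [-2.8134, 0.4824, 1.6194, 1.4907]
phi = -(-2.8134 + 0.4824 + 1.6194 + 1.4907) = -0.7791
Step 2: Compute augmented objective.
t*f(x) = 1.89*7.72 = 14.5908
Total = 14.5908 - 0.7791 = 13.8117


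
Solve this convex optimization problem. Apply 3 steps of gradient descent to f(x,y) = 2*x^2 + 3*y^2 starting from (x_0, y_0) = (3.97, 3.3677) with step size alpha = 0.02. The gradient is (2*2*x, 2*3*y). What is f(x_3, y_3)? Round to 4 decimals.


Gradient descent on f(x,y) = 2*x^2 + 3*y^2.
Starting point: (3.97, 3.3677), alpha = 0.02
Step 1: grad_x = 2*2*3.97 = 15.88, grad_y = 2*3*3.3677 = 20.2062
  x_1 = 3.97 - 0.02*15.88 = 3.6524
  y_1 = 3.3677 - 0.02*20.2062 = 2.9636
Step 2: grad_x = 2*2*3.6524 = 14.6096, grad_y = 2*3*2.9636 = 17.7815
  x_2 = 3.6524 - 0.02*14.6096 = 3.3602
  y_2 = 2.9636 - 0.02*17.7815 = 2.6079
Step 3: grad_x = 2*2*3.3602 = 13.4408, grad_y = 2*3*2.6079 = 15.6477
  x_3 = 3.3602 - 0.02*13.4408 = 3.0914
  y_3 = 2.6079 - 0.02*15.6477 = 2.295
f(3.0914, 2.295) = 2*3.0914^2 + 3*2.295^2 = 34.9144


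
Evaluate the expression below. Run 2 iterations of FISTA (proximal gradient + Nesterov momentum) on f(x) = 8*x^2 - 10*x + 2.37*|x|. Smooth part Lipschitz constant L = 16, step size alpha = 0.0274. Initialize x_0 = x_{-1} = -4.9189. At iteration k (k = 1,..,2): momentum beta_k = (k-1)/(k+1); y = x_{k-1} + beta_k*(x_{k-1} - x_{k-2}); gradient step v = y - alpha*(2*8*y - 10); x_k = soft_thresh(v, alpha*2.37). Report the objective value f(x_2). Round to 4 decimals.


FISTA on f(x) = 8*x^2 - 10*x + 2.37*|x|
L = 16, alpha = 0.0274
Iteration 1: beta = 0.0, y = -4.9189 + 0.0*(-4.9189 + 4.9189) = -4.9189
  grad(y) = -88.7024, v = y - alpha*grad = -2.4885
  prox(v) = soft_thresh(-2.4885, 0.0649) = -2.4235
Iteration 2: beta = 0.3333, y = -2.4235 + 0.3333*(-2.4235 + 4.9189) = -1.5917
  grad(y) = -35.4675, v = y - alpha*grad = -0.6199
  prox(v) = soft_thresh(-0.6199, 0.0649) = -0.555
f(x_2) = 8*(-0.555)^2 - 10*(-0.555) + 2.37*|-0.555| = 9.329


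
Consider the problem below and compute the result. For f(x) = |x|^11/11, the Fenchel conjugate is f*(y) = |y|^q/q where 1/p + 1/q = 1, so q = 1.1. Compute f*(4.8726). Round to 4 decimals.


The conjugate exponent q satisfies 1/p + 1/q = 1.
p = 11, so q = 11/(11 - 1) = 1.1
|y|^q = 4.8726^1.1 = 5.7087
f*(4.8726) = 5.7087 / 1.1 = 5.1897


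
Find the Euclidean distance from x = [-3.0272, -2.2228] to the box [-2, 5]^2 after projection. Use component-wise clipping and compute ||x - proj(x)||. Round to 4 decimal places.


Project each component onto [-2, 5].
clip(-3.0272) = -2.0, clip(-2.2228) = -2.0
Projection = [-2.0, -2.0]
Squared diffs: [1.0551, 0.0496]
Distance = sqrt(1.1047) = 1.0511


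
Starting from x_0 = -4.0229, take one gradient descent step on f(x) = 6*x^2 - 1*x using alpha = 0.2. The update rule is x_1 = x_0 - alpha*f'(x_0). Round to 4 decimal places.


We compute the gradient at x_0 and apply the update.
f'(x) = 12*x - 1
f'(-4.0229) = 12*-4.0229 - 1 = -49.2748
x_1 = -4.0229 - 0.2*-49.2748 = 5.8321


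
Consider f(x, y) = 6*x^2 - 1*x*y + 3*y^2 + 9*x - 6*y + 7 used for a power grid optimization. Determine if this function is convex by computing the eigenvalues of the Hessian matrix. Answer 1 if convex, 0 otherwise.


The Hessian of f(x,y) = 6*x^2 - 1*x*y + 3*y^2 + 9*x - 6*y + 7 is:
H = [[12, -1], [-1, 6]]
Trace = 12 + 6 = 18
Determinant = 12*6 - (-1)^2 = 71
Discriminant = (18)^2 - 4*71 = 40.0
Eigenvalues: lambda_1 = 5.8377, lambda_2 = 12.1623
The function is convex.

1


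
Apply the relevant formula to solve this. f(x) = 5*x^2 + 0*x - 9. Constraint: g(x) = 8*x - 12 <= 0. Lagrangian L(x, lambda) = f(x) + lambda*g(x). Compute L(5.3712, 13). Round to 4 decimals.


Step 1: Evaluate f(x).
f(5.3712) = 5*5.3712^2 + 0*5.3712 - 9 = 135.2489
Step 2: Evaluate g(x).
g(5.3712) = 8*5.3712 - 12 = 30.9696
Step 3: Compute Lagrangian.
L = 135.2489 + 13*30.9696 = 537.8537


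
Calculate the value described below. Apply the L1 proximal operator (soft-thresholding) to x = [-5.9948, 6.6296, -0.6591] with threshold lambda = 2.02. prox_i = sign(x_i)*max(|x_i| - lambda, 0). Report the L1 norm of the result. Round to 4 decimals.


Soft-thresholding with lambda = 2.02:
prox(-5.9948) = sign(-5.9948)*max(|-5.9948| - 2.02, 0) = -3.9748
prox(6.6296) = sign(6.6296)*max(|6.6296| - 2.02, 0) = 4.6096
prox(-0.6591) = sign(-0.6591)*max(|-0.6591| - 2.02, 0) = 0.0
prox(x) = [-3.9748, 4.6096, 0.0]
||prox(x)||_1 = 3.9748 + 4.6096 + 0.0 = 8.5844


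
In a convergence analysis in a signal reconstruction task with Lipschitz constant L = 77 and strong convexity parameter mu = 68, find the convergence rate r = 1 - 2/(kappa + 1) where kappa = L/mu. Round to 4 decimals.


Step 1: Compute the condition number.
kappa = L/mu = 77/68 = 1.1324
Step 2: Compute the convergence rate.
r = 1 - 2/(kappa + 1) = 1 - 2*mu/(L + mu) = (L - mu)/(L + mu) = 9/145 = 0.0621


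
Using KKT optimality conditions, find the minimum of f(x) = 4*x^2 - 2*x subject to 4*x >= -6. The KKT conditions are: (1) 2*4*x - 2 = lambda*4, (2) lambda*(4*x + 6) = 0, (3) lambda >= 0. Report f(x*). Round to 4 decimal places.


Step 1: Try lambda = 0 (constraint inactive).
Stationarity: 2*4*x - 2 = 0
x* = 2/(2*4) = 0.25
Check constraint: 4*0.25 = 1.0 >= -6 -- satisfied.
Step 2: Compute optimal value.
f(x*) = 4*0.25^2 - 2*0.25 = -0.25


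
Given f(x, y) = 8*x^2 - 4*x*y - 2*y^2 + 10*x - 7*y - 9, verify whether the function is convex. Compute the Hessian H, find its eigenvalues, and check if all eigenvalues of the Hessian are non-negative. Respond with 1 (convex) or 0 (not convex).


The Hessian of f(x,y) = 8*x^2 - 4*x*y - 2*y^2 + 10*x - 7*y - 9 is:
H = [[16, -4], [-4, -4]]
Trace = 16 - 4 = 12
Determinant = 16*-4 - (-4)^2 = -80
Discriminant = (12)^2 - 4*-80 = 464.0
Eigenvalues: lambda_1 = -4.7703, lambda_2 = 16.7703
The function is not convex.

0


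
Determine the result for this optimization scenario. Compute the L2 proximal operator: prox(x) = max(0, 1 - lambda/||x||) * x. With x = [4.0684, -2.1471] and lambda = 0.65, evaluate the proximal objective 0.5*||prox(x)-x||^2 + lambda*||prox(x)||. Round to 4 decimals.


Step 1: Compute ||x||.
||x|| = 4.6002
Step 2: Compute scaling factor.
scale = max(0, 1 - 0.65/4.6002) = 0.8587
Step 3: prox(x) = [3.4935, -1.8437]
||prox(x)|| = 3.9502
Step 4: Proximal objective.
0.5*||prox-x||^2 = 0.2113
lambda*||prox|| = 2.5676
Total = 2.7789


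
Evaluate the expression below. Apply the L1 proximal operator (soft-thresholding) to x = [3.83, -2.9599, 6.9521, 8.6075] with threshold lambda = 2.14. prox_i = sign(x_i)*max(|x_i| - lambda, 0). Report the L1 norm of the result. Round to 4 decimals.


Soft-thresholding with lambda = 2.14:
prox(3.83) = sign(3.83)*max(|3.83| - 2.14, 0) = 1.69
prox(-2.9599) = sign(-2.9599)*max(|-2.9599| - 2.14, 0) = -0.8199
prox(6.9521) = sign(6.9521)*max(|6.9521| - 2.14, 0) = 4.8121
prox(8.6075) = sign(8.6075)*max(|8.6075| - 2.14, 0) = 6.4675
prox(x) = [1.69, -0.8199, 4.8121, 6.4675]
||prox(x)||_1 = 1.69 + 0.8199 + 4.8121 + 6.4675 = 13.7895


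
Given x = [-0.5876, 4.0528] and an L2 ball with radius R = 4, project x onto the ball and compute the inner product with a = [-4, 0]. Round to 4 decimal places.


Step 1: Compute ||x|| (intermediates to 6 decimals).
||x|| = sqrt((-0.5876)^2 + 4.0528^2) = 4.095175
Step 2: Project.
Since ||x|| > R, scale = R/||x|| = 4/4.095175 = 0.976759, proj(x) = scale * x
proj(x) = [-0.573944, 3.958609]
Step 3: Dot product.
a^T * proj(x) = -4*(-0.573944) + 0*3.958609 = 2.2958


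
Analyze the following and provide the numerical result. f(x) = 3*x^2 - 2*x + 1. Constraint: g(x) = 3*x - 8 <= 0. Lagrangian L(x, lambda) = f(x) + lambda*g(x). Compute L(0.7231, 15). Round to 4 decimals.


Step 1: Evaluate f(x).
f(0.7231) = 3*0.7231^2 - 2*0.7231 + 1 = 1.1224
Step 2: Evaluate g(x).
g(0.7231) = 3*0.7231 - 8 = -5.8307
Step 3: Compute Lagrangian.
L = 1.1224 + 15*-5.8307 = -86.3381


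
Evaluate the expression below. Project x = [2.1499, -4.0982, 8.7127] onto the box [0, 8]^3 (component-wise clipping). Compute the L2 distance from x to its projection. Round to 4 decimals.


Project each component onto [0, 8].
clip(2.1499) = 2.1499, clip(-4.0982) = 0.0, clip(8.7127) = 8.0
Projection = [2.1499, 0.0, 8.0]
Squared diffs: [0.0, 16.7952, 0.5079]
Distance = sqrt(17.3031) = 4.1597


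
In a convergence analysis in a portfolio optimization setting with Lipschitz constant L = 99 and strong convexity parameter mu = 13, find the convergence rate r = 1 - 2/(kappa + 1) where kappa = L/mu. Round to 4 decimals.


Step 1: Compute the condition number.
kappa = L/mu = 99/13 = 7.6154
Step 2: Compute the convergence rate.
r = 1 - 2/(kappa + 1) = 1 - 2*mu/(L + mu) = (L - mu)/(L + mu) = 86/112 = 0.7679


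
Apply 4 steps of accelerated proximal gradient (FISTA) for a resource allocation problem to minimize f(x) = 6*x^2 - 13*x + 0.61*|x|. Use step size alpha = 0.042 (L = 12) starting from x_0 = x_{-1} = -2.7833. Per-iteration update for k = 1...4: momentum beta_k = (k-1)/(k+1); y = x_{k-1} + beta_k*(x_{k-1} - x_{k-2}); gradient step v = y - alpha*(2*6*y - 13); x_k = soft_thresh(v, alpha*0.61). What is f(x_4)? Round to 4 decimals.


FISTA on f(x) = 6*x^2 - 13*x + 0.61*|x|
L = 12, alpha = 0.042
Iteration 1: beta = 0.0, y = -2.7833 + 0.0*(-2.7833 + 2.7833) = -2.7833
  grad(y) = -46.3996, v = y - alpha*grad = -0.8345
  prox(v) = soft_thresh(-0.8345, 0.0256) = -0.8089
Iteration 2: beta = 0.3333, y = -0.8089 + 0.3333*(-0.8089 + 2.7833) = -0.1508
  grad(y) = -14.8091, v = y - alpha*grad = 0.4712
  prox(v) = soft_thresh(0.4712, 0.0256) = 0.4456
Iteration 3: beta = 0.5, y = 0.4456 + 0.5*(0.4456 + 0.8089) = 1.0729
  grad(y) = -0.1258, v = y - alpha*grad = 1.0781
  prox(v) = soft_thresh(1.0781, 0.0256) = 1.0525
Iteration 4: beta = 0.6, y = 1.0525 + 0.6*(1.0525 - 0.4456) = 1.4167
  grad(y) = 3.9999, v = y - alpha*grad = 1.2487
  prox(v) = soft_thresh(1.2487, 0.0256) = 1.223
f(x_4) = 6*1.223^2 - 13*1.223 + 0.61*|1.223| = -6.1785


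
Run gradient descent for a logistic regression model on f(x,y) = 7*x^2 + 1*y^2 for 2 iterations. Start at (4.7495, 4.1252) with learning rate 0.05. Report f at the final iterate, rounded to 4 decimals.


Gradient descent on f(x,y) = 7*x^2 + 1*y^2.
Starting point: (4.7495, 4.1252), alpha = 0.05
Step 1: grad_x = 2*7*4.7495 = 66.493, grad_y = 2*1*4.1252 = 8.2504
  x_1 = 4.7495 - 0.05*66.493 = 1.4249
  y_1 = 4.1252 - 0.05*8.2504 = 3.7127
Step 2: grad_x = 2*7*1.4249 = 19.9479, grad_y = 2*1*3.7127 = 7.4254
  x_2 = 1.4249 - 0.05*19.9479 = 0.4275
  y_2 = 3.7127 - 0.05*7.4254 = 3.3414
f(0.4275, 3.3414) = 7*0.4275^2 + 1*3.3414^2 = 12.4441


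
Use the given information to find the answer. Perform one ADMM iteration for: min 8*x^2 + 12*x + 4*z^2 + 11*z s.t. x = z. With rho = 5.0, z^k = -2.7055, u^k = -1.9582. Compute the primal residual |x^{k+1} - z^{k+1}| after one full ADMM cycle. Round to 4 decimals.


ADMM iteration with rho = 5.0, z^k = -2.7055, u^k = -1.9582
Step 1: x-update.
Minimize 8*x^2 + 12*x + (5.0/2)*(x + 2.7055 - 1.9582)^2
FOC: (2*8 + 5.0)*x = -12 + 5.0*(-2.7055 + 1.9582)
x^{k+1} = -0.7494
Step 2: z-update.
Minimize 4*z^2 + 11*z + (5.0/2)*(-0.7494 - z - 1.9582)^2
FOC: (2*4 + 5.0)*z = -11 + 5.0*(-0.7494 - 1.9582)
z^{k+1} = -1.8875
Step 3: u-update.
u^{k+1} = -1.9582 - 0.7494 + 1.8875 = -0.82
Step 4: Primal residual = |-0.7494 + 1.8875| = 1.1382


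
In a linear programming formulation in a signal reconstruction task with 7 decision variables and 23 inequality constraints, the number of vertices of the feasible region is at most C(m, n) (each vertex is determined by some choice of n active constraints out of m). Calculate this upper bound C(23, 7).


Each vertex corresponds to some choice of n active constraints out of m, so the number of vertices is at most C(m, n) = m! / (n!(m-n)!).
m = 23, n = 7
Numerator: 23 * 22 * 21 * 20 * 19 * 18 * 17
Denominator: 7! = 5040
C(23, 7) = 245157


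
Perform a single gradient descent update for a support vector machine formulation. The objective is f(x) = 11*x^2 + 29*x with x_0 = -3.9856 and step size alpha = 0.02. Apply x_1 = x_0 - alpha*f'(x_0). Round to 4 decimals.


We compute the gradient at x_0 and apply the update.
f'(x) = 22*x + 29
f'(-3.9856) = 22*-3.9856 + 29 = -58.6832
x_1 = -3.9856 - 0.02*-58.6832 = -2.8119


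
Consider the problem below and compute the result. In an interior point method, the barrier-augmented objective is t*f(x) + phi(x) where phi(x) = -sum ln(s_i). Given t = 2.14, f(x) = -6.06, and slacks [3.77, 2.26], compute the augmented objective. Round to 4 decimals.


Step 1: Compute log-barrier.
ln values: [1.3271, 0.8154]
phi = -(1.3271 + 0.8154) = -2.1424
Step 2: Compute augmented objective.
t*f(x) = 2.14*-6.06 = -12.9684
Total = -12.9684 - 2.1424 = -15.1108


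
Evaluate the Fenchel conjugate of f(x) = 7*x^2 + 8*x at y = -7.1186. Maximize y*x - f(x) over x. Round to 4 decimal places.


f*(y) = sup_x {y*x - a*x^2 - b*x} = sup_x {(y-b)*x - a*x^2}
FOC: (y - b) - 2a*x = 0 => x* = (y - b)/(2a)
x* = (-7.1186 - 8)/(2*7) = -1.0799
f*(-7.1186) = (y-b)^2/(4a) = (-7.1186 - 8)^2/(4*7)
= 228.5721/28 = 8.1633


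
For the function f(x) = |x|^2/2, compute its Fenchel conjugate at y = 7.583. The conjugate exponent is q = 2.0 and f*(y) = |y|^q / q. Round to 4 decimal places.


The conjugate exponent q satisfies 1/p + 1/q = 1.
p = 2, so q = 2/(2 - 1) = 2.0
|y|^q = 7.583^2.0 = 57.5019
f*(7.583) = 57.5019 / 2.0 = 28.7509


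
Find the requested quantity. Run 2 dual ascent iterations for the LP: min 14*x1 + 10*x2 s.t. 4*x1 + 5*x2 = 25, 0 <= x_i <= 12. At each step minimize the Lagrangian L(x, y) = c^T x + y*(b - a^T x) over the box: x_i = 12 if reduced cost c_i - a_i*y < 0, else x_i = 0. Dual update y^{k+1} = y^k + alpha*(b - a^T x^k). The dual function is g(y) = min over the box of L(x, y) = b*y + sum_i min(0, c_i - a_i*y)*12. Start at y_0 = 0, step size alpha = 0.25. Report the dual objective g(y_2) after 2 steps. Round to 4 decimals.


Dual ascent for LP: min 14*x1 + 10*x2, 4*x1 + 5*x2 = 25, 0 <= x_i <= 12
Step 1: y^k = 0.0, reduced costs: (14.0, 10.0)
  x^k = (0.0, 0.0), subgradient = b - a^T x = 25.0
  y^{k+1} = 0.0 + 0.25*25.0 = 6.25
Step 2: y^k = 6.25, reduced costs: (-11.0, -21.25)
  x^k = (12.0, 12.0), subgradient = b - a^T x = -83.0
  y^{k+1} = 6.25 + 0.25*-83.0 = -14.5
Dual objective at y_2 = -14.5: reduced costs (72.0, 82.5), box minimizer x = (0.0, 0.0)
g(y_2) = b*y + (c1 - a1*y)*x1 + (c2 - a2*y)*x2 = 25*(-14.5) + 72.0*0.0 + 82.5*0.0 = -362.5 + 0.0 + 0.0 = -362.5


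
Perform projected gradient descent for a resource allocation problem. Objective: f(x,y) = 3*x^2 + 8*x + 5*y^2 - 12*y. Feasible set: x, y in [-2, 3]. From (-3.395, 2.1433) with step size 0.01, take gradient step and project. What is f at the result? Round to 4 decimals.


Step 1: Compute gradient at (-3.395, 2.1433).
grad_x = 2*3*-3.395 + 8 = -12.37
grad_y = 2*5*2.1433 - 12 = 9.433
Step 2: Gradient step.
x_raw = -3.395 - 0.01*-12.37 = -3.2713
y_raw = 2.1433 - 0.01*9.433 = 2.049
Step 3: Project onto [-2, 3].
x_proj = clip(-3.2713) = -2.0
y_proj = clip(2.049) = 2.049
Step 4: Evaluate f.
f(-2.0, 2.049) = -7.5962


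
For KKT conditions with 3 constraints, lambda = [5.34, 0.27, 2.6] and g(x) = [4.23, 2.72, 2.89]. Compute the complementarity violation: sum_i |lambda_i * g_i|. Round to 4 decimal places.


KKT complementary slackness check:
lambda_1 * g_1 = 5.34 * 4.23 = 22.5882
lambda_2 * g_2 = 0.27 * 2.72 = 0.7344
lambda_3 * g_3 = 2.6 * 2.89 = 7.514
Total violation = 22.5882 + 0.7344 + 7.514 = 30.8366


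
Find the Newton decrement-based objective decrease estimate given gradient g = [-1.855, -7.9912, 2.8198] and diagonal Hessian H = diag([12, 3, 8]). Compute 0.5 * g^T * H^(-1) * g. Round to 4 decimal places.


Step 1: H is diagonal, so H^(-1) * g = [-0.1546, -2.6637, 0.3525].
Step 2: g^T H^(-1) g = sum_i g_i^2 / H_ii
  = (-1.855)^2/12 + (-7.9912)^2/3 + (2.8198)^2/8
  = 0.2868 + 21.2864 + 0.9939 = 22.5671
Step 3: Objective decrease = 0.5 * g^T H^(-1) g = 11.2835


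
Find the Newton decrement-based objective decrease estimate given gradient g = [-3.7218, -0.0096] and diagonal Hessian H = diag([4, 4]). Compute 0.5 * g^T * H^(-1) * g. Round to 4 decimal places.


Step 1: H is diagonal, so H^(-1) * g = [-0.9305, -0.0024].
Step 2: g^T H^(-1) g = sum_i g_i^2 / H_ii
  = (-3.7218)^2/4 + (-0.0096)^2/4
  = 3.4629 + 0.0 = 3.463
Step 3: Objective decrease = 0.5 * g^T H^(-1) g = 1.7315


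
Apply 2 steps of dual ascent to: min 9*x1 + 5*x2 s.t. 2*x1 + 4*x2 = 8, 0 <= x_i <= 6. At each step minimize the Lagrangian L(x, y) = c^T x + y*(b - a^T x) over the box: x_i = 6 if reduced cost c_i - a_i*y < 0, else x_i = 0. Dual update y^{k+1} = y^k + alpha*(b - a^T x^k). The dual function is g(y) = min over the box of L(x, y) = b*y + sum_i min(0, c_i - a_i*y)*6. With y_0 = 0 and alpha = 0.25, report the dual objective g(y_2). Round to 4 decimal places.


Dual ascent for LP: min 9*x1 + 5*x2, 2*x1 + 4*x2 = 8, 0 <= x_i <= 6
Step 1: y^k = 0.0, reduced costs: (9.0, 5.0)
  x^k = (0.0, 0.0), subgradient = b - a^T x = 8.0
  y^{k+1} = 0.0 + 0.25*8.0 = 2.0
Step 2: y^k = 2.0, reduced costs: (5.0, -3.0)
  x^k = (0.0, 6.0), subgradient = b - a^T x = -16.0
  y^{k+1} = 2.0 + 0.25*-16.0 = -2.0
Dual objective at y_2 = -2.0: reduced costs (13.0, 13.0), box minimizer x = (0.0, 0.0)
g(y_2) = b*y + (c1 - a1*y)*x1 + (c2 - a2*y)*x2 = 8*(-2.0) + 13.0*0.0 + 13.0*0.0 = -16.0 + 0.0 + 0.0 = -16.0


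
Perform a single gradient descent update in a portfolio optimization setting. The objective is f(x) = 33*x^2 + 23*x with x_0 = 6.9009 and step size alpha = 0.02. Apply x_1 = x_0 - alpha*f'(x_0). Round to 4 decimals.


We compute the gradient at x_0 and apply the update.
f'(x) = 66*x + 23
f'(6.9009) = 66*6.9009 + 23 = 478.4594
x_1 = 6.9009 - 0.02*478.4594 = -2.6683


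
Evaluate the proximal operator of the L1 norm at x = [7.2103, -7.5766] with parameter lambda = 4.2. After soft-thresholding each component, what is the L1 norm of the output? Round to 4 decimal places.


Soft-thresholding with lambda = 4.2:
prox(7.2103) = sign(7.2103)*max(|7.2103| - 4.2, 0) = 3.0103
prox(-7.5766) = sign(-7.5766)*max(|-7.5766| - 4.2, 0) = -3.3766
prox(x) = [3.0103, -3.3766]
||prox(x)||_1 = 3.0103 + 3.3766 = 6.3869


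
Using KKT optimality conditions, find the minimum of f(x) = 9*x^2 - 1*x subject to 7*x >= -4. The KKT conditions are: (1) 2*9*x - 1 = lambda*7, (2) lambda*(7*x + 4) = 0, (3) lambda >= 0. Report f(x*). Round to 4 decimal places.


Step 1: Try lambda = 0 (constraint inactive).
Stationarity: 2*9*x - 1 = 0
x* = 1/(2*9) = 1/18 = 0.0556 (rounded; the exact value 1/18 is used below)
Check constraint: 7*0.0556 = 0.3892 >= -4 -- satisfied.
Step 2: Compute optimal value.
f(x*) = 9*(1/18)^2 - 1*(1/18) = -0.0278


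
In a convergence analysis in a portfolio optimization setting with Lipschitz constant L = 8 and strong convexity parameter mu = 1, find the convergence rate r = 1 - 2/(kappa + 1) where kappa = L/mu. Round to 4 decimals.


Step 1: Compute the condition number.
kappa = L/mu = 8/1 = 8.0
Step 2: Compute the convergence rate.
r = 1 - 2/(kappa + 1) = 1 - 2*mu/(L + mu) = (L - mu)/(L + mu) = 7/9 = 0.7778


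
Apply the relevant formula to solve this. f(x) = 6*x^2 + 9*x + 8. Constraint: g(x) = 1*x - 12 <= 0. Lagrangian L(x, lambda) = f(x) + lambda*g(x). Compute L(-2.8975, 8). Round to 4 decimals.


Step 1: Evaluate f(x).
f(-2.8975) = 6*(-2.8975)^2 + 9*(-2.8975) + 8 = 32.2955
Step 2: Evaluate g(x).
g(-2.8975) = 1*-2.8975 - 12 = -14.8975
Step 3: Compute Lagrangian.
L = 32.2955 + 8*-14.8975 = -86.8845


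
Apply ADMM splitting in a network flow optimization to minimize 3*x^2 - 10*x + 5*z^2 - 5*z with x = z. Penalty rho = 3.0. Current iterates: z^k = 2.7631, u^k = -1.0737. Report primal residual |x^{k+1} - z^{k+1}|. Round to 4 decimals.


ADMM iteration with rho = 3.0, z^k = 2.7631, u^k = -1.0737
Step 1: x-update.
Minimize 3*x^2 - 10*x + (3.0/2)*(x - 2.7631 - 1.0737)^2
FOC: (2*3 + 3.0)*x = 10 + 3.0*(2.7631 + 1.0737)
x^{k+1} = 2.39
Step 2: z-update.
Minimize 5*z^2 - 5*z + (3.0/2)*(2.39 - z - 1.0737)^2
FOC: (2*5 + 3.0)*z = 5 + 3.0*(2.39 - 1.0737)
z^{k+1} = 0.6884
Step 3: u-update.
u^{k+1} = -1.0737 + 2.39 - 0.6884 = 0.628
Step 4: Primal residual = |2.39 - 0.6884| = 1.7017


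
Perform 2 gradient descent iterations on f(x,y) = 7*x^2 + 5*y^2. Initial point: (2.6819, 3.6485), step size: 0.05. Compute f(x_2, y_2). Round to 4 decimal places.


Gradient descent on f(x,y) = 7*x^2 + 5*y^2.
Starting point: (2.6819, 3.6485), alpha = 0.05
Step 1: grad_x = 2*7*2.6819 = 37.5466, grad_y = 2*5*3.6485 = 36.485
  x_1 = 2.6819 - 0.05*37.5466 = 0.8046
  y_1 = 3.6485 - 0.05*36.485 = 1.8243
Step 2: grad_x = 2*7*0.8046 = 11.264, grad_y = 2*5*1.8243 = 18.2425
  x_2 = 0.8046 - 0.05*11.264 = 0.2414
  y_2 = 1.8243 - 0.05*18.2425 = 0.9121
f(0.2414, 0.9121) = 7*0.2414^2 + 5*0.9121^2 = 4.5677


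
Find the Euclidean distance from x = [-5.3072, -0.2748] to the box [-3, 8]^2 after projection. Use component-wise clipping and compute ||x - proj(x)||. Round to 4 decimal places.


Project each component onto [-3, 8].
clip(-5.3072) = -3.0, clip(-0.2748) = -0.2748
Projection = [-3.0, -0.2748]
Squared diffs: [5.3232, 0.0]
Distance = sqrt(5.3232) = 2.3072


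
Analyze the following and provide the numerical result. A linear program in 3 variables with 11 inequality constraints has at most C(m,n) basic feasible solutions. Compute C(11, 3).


Each vertex corresponds to some choice of n active constraints out of m, so the number of vertices is at most C(m, n) = m! / (n!(m-n)!).
m = 11, n = 3
Numerator: 11 * 10 * 9
Denominator: 3! = 6
C(11, 3) = 165


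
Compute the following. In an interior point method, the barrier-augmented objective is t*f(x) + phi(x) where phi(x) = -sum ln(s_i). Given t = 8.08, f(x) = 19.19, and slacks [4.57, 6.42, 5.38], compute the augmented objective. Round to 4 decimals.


Step 1: Compute log-barrier.
ln values: [1.5195, 1.8594, 1.6827]
phi = -(1.5195 + 1.8594 + 1.6827) = -5.0616
Step 2: Compute augmented objective.
t*f(x) = 8.08*19.19 = 155.0552
Total = 155.0552 - 5.0616 = 149.9936


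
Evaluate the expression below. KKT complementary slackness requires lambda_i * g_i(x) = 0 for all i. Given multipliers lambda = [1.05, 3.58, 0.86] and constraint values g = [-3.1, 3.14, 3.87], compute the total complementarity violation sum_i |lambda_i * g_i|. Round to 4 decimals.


KKT complementary slackness check:
lambda_1 * g_1 = 1.05 * -3.1 = -3.255
lambda_2 * g_2 = 3.58 * 3.14 = 11.2412
lambda_3 * g_3 = 0.86 * 3.87 = 3.3282
Total violation = 3.255 + 11.2412 + 3.3282 = 17.8244


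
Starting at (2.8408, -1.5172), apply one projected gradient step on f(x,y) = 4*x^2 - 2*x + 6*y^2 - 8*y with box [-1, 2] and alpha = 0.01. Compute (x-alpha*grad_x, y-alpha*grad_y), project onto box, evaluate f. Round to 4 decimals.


Step 1: Compute gradient at (2.8408, -1.5172).
grad_x = 2*4*2.8408 - 2 = 20.7264
grad_y = 2*6*-1.5172 - 8 = -26.2064
Step 2: Gradient step.
x_raw = 2.8408 - 0.01*20.7264 = 2.6335
y_raw = -1.5172 - 0.01*-26.2064 = -1.2551
Step 3: Project onto [-1, 2].
x_proj = clip(2.6335) = 2.0
y_proj = clip(-1.2551) = -1.0
Step 4: Evaluate f.
f(2.0, -1.0) = 26.0


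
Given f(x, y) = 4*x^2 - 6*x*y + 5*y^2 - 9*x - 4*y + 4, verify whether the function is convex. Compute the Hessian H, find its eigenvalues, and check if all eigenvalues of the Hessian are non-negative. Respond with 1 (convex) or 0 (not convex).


The Hessian of f(x,y) = 4*x^2 - 6*x*y + 5*y^2 - 9*x - 4*y + 4 is:
H = [[8, -6], [-6, 10]]
Trace = 8 + 10 = 18
Determinant = 8*10 - (-6)^2 = 44
Discriminant = (18)^2 - 4*44 = 148.0
Eigenvalues: lambda_1 = 2.9172, lambda_2 = 15.0828
The function is convex.

1


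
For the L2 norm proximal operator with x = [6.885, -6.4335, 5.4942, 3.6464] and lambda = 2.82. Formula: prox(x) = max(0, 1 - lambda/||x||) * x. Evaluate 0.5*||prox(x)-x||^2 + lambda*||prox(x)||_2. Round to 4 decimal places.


Step 1: Compute ||x||.
||x|| = 11.5011
Step 2: Compute scaling factor.
scale = max(0, 1 - 2.82/11.5011) = 0.7548
Step 3: prox(x) = [5.1968, -4.856, 4.1471, 2.7523]
||prox(x)|| = 8.6811
Step 4: Proximal objective.
0.5*||prox-x||^2 = 3.9762
lambda*||prox|| = 24.4807
Total = 28.4569


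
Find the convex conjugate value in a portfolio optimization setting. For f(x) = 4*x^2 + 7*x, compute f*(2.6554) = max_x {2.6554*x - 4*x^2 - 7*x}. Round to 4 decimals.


f*(y) = sup_x {y*x - a*x^2 - b*x} = sup_x {(y-b)*x - a*x^2}
FOC: (y - b) - 2a*x = 0 => x* = (y - b)/(2a)
x* = (2.6554 - 7)/(2*4) = -0.5431
f*(2.6554) = (y-b)^2/(4a) = (2.6554 - 7)^2/(4*4)
= 18.8755/16 = 1.1797


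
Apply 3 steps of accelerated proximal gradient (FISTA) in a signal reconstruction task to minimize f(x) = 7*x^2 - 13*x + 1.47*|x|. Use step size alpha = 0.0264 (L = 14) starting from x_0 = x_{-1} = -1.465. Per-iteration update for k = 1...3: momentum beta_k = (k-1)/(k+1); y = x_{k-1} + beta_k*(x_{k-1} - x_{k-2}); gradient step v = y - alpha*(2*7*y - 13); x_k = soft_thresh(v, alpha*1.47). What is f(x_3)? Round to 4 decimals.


FISTA on f(x) = 7*x^2 - 13*x + 1.47*|x|
L = 14, alpha = 0.0264
Iteration 1: beta = 0.0, y = -1.465 + 0.0*(-1.465 + 1.465) = -1.465
  grad(y) = -33.51, v = y - alpha*grad = -0.5803
  prox(v) = soft_thresh(-0.5803, 0.0388) = -0.5415
Iteration 2: beta = 0.3333, y = -0.5415 + 0.3333*(-0.5415 + 1.465) = -0.2337
  grad(y) = -16.2719, v = y - alpha*grad = 0.1959
  prox(v) = soft_thresh(0.1959, 0.0388) = 0.1571
Iteration 3: beta = 0.5, y = 0.1571 + 0.5*(0.1571 + 0.5415) = 0.5064
  grad(y) = -5.9109, v = y - alpha*grad = 0.6624
  prox(v) = soft_thresh(0.6624, 0.0388) = 0.6236
f(x_3) = 7*0.6236^2 - 13*0.6236 + 1.47*|0.6236| = -4.468


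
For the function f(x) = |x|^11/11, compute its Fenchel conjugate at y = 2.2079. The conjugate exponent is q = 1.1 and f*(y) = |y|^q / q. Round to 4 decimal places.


The conjugate exponent q satisfies 1/p + 1/q = 1.
p = 11, so q = 11/(11 - 1) = 1.1
|y|^q = 2.2079^1.1 = 2.3899
f*(2.2079) = 2.3899 / 1.1 = 2.1726


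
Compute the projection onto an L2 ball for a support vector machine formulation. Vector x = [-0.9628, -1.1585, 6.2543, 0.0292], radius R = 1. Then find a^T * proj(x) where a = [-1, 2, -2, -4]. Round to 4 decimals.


Step 1: Compute ||x|| (intermediates to 6 decimals).
||x|| = sqrt((-0.9628)^2 + (-1.1585)^2 + 6.2543^2 + 0.0292^2) = 6.433213
Step 2: Project.
Since ||x|| > R, scale = R/||x|| = 1/6.433213 = 0.155443, proj(x) = scale * x
proj(x) = [-0.149661, -0.180081, 0.972187, 0.004539]
Step 3: Dot product.
a^T * proj(x) = -1*(-0.149661) + 2*(-0.180081) - 2*0.972187 - 4*0.004539 = -2.173


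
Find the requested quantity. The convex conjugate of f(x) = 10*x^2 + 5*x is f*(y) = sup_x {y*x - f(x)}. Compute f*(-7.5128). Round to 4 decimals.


f*(y) = sup_x {y*x - a*x^2 - b*x} = sup_x {(y-b)*x - a*x^2}
FOC: (y - b) - 2a*x = 0 => x* = (y - b)/(2a)
x* = (-7.5128 - 5)/(2*10) = -0.6256
f*(-7.5128) = (y-b)^2/(4a) = (-7.5128 - 5)^2/(4*10)
= 156.5702/40 = 3.9143


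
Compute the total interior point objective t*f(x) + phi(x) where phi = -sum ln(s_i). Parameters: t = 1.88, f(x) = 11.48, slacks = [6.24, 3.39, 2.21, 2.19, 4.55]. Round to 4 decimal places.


Step 1: Compute log-barrier.
ln values: [1.831, 1.2208, 0.793, 0.7839, 1.5151]
phi = -(1.831 + 1.2208 + 0.793 + 0.7839 + 1.5151) = -6.1438
Step 2: Compute augmented objective.
t*f(x) = 1.88*11.48 = 21.5824
Total = 21.5824 - 6.1438 = 15.4386


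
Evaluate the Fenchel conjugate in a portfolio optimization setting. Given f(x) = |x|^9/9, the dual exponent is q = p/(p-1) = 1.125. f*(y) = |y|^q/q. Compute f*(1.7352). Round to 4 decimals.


The conjugate exponent q satisfies 1/p + 1/q = 1.
p = 9, so q = 9/(9 - 1) = 1.125
|y|^q = 1.7352^1.125 = 1.859
f*(1.7352) = 1.859 / 1.125 = 1.6524


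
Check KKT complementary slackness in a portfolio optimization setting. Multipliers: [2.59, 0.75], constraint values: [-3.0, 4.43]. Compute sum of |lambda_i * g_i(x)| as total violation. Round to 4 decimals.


KKT complementary slackness check:
lambda_1 * g_1 = 2.59 * -3.0 = -7.77
lambda_2 * g_2 = 0.75 * 4.43 = 3.3225
Total violation = 7.77 + 3.3225 = 11.0925


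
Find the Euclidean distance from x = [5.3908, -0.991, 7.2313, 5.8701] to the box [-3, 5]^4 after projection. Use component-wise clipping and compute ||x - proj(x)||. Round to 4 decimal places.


Project each component onto [-3, 5].
clip(5.3908) = 5.0, clip(-0.991) = -0.991, clip(7.2313) = 5.0, clip(5.8701) = 5.0
Projection = [5.0, -0.991, 5.0, 5.0]
Squared diffs: [0.1527, 0.0, 4.9787, 0.7571]
Distance = sqrt(5.8885) = 2.4266


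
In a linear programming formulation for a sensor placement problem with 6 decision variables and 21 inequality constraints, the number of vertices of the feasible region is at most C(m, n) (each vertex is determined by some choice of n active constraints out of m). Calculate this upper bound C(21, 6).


Each vertex corresponds to some choice of n active constraints out of m, so the number of vertices is at most C(m, n) = m! / (n!(m-n)!).
m = 21, n = 6
Numerator: 21 * 20 * 19 * 18 * 17 * 16
Denominator: 6! = 720
C(21, 6) = 54264


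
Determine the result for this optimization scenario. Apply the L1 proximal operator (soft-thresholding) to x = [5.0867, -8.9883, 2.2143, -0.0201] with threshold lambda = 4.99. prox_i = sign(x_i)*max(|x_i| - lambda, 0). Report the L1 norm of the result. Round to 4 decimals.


Soft-thresholding with lambda = 4.99:
prox(5.0867) = sign(5.0867)*max(|5.0867| - 4.99, 0) = 0.0967
prox(-8.9883) = sign(-8.9883)*max(|-8.9883| - 4.99, 0) = -3.9983
prox(2.2143) = sign(2.2143)*max(|2.2143| - 4.99, 0) = 0.0
prox(-0.0201) = sign(-0.0201)*max(|-0.0201| - 4.99, 0) = 0.0
prox(x) = [0.0967, -3.9983, 0.0, 0.0]
||prox(x)||_1 = 0.0967 + 3.9983 + 0.0 + 0.0 = 4.095


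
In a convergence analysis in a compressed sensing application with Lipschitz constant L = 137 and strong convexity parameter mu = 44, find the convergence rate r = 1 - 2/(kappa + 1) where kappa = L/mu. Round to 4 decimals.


Step 1: Compute the condition number.
kappa = L/mu = 137/44 = 3.1136
Step 2: Compute the convergence rate.
r = 1 - 2/(kappa + 1) = 1 - 2*mu/(L + mu) = (L - mu)/(L + mu) = 93/181 = 0.5138


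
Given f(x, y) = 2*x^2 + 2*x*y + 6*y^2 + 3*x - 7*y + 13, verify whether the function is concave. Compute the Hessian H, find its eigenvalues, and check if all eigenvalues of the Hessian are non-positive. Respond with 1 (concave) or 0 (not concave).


The Hessian of f(x,y) = 2*x^2 + 2*x*y + 6*y^2 + 3*x - 7*y + 13 is:
H = [[4, 2], [2, 12]]
Trace = 4 + 12 = 16
Determinant = 4*12 - (2)^2 = 44
Discriminant = (16)^2 - 4*44 = 80.0
Eigenvalues: lambda_1 = 3.5279, lambda_2 = 12.4721
The function is not concave.

0


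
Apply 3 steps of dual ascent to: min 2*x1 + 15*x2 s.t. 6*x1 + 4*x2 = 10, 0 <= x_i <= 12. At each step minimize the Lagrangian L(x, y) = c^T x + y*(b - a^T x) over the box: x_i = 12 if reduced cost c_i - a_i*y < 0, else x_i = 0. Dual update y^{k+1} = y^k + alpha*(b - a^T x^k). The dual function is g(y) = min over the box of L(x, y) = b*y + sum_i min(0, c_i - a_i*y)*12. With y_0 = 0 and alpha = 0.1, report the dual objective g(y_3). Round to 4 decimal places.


Dual ascent for LP: min 2*x1 + 15*x2, 6*x1 + 4*x2 = 10, 0 <= x_i <= 12
Step 1: y^k = 0.0, reduced costs: (2.0, 15.0)
  x^k = (0.0, 0.0), subgradient = b - a^T x = 10.0
  y^{k+1} = 0.0 + 0.1*10.0 = 1.0
Step 2: y^k = 1.0, reduced costs: (-4.0, 11.0)
  x^k = (12.0, 0.0), subgradient = b - a^T x = -62.0
  y^{k+1} = 1.0 + 0.1*-62.0 = -5.2
Step 3: y^k = -5.2, reduced costs: (33.2, 35.8)
  x^k = (0.0, 0.0), subgradient = b - a^T x = 10.0
  y^{k+1} = -5.2 + 0.1*10.0 = -4.2
Dual objective at y_3 = -4.2: reduced costs (27.2, 31.8), box minimizer x = (0.0, 0.0)
g(y_3) = b*y + (c1 - a1*y)*x1 + (c2 - a2*y)*x2 = 10*(-4.2) + 27.2*0.0 + 31.8*0.0 = -42.0 + 0.0 + 0.0 = -42.0


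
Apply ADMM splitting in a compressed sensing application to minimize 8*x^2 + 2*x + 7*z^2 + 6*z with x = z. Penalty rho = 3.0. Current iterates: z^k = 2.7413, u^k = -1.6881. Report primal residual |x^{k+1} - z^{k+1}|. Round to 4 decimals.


ADMM iteration with rho = 3.0, z^k = 2.7413, u^k = -1.6881
Step 1: x-update.
Minimize 8*x^2 + 2*x + (3.0/2)*(x - 2.7413 - 1.6881)^2
FOC: (2*8 + 3.0)*x = -2 + 3.0*(2.7413 + 1.6881)
x^{k+1} = 0.5941
Step 2: z-update.
Minimize 7*z^2 + 6*z + (3.0/2)*(0.5941 - z - 1.6881)^2
FOC: (2*7 + 3.0)*z = -6 + 3.0*(0.5941 - 1.6881)
z^{k+1} = -0.546
Step 3: u-update.
u^{k+1} = -1.6881 + 0.5941 + 0.546 = -0.548
Step 4: Primal residual = |0.5941 + 0.546| = 1.1401


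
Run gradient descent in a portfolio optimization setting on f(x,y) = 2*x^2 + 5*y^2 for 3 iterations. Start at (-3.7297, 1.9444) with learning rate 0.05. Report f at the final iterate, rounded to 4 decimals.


Gradient descent on f(x,y) = 2*x^2 + 5*y^2.
Starting point: (-3.7297, 1.9444), alpha = 0.05
Step 1: grad_x = 2*2*-3.7297 = -14.9188, grad_y = 2*5*1.9444 = 19.444
  x_1 = -3.7297 - 0.05*-14.9188 = -2.9838
  y_1 = 1.9444 - 0.05*19.444 = 0.9722
Step 2: grad_x = 2*2*-2.9838 = -11.935, grad_y = 2*5*0.9722 = 9.722
  x_2 = -2.9838 - 0.05*-11.935 = -2.387
  y_2 = 0.9722 - 0.05*9.722 = 0.4861
Step 3: grad_x = 2*2*-2.387 = -9.548, grad_y = 2*5*0.4861 = 4.861
  x_3 = -2.387 - 0.05*-9.548 = -1.9096
  y_3 = 0.4861 - 0.05*4.861 = 0.2431
f(-1.9096, 0.2431) = 2*(-1.9096)^2 + 5*0.2431^2 = 7.5886


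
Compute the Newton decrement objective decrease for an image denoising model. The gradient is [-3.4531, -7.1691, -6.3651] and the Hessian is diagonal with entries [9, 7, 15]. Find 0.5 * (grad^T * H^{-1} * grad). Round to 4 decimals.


Step 1: H is diagonal, so H^(-1) * g = [-0.3837, -1.0242, -0.4243].
Step 2: g^T H^(-1) g = sum_i g_i^2 / H_ii
  = (-3.4531)^2/9 + (-7.1691)^2/7 + (-6.3651)^2/15
  = 1.3249 + 7.3423 + 2.701 = 11.3681
Step 3: Objective decrease = 0.5 * g^T H^(-1) g = 5.6841


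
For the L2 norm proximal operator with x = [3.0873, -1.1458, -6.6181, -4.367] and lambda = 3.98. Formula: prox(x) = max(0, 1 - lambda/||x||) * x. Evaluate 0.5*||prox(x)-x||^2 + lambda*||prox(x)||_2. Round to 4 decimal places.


Step 1: Compute ||x||.
||x|| = 8.5857
Step 2: Compute scaling factor.
scale = max(0, 1 - 3.98/8.5857) = 0.5364
Step 3: prox(x) = [1.6561, -0.6147, -3.5502, -2.3426]
||prox(x)|| = 4.6057
Step 4: Proximal objective.
0.5*||prox-x||^2 = 7.9202
lambda*||prox|| = 18.3307
Total = 26.2509


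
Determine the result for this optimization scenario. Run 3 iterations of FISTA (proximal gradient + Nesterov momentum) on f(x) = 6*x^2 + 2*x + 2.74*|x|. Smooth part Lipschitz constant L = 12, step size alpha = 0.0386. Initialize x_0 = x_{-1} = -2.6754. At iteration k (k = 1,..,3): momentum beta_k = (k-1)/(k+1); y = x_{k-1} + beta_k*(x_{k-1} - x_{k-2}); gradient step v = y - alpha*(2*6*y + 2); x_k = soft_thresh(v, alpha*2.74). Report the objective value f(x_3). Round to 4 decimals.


FISTA on f(x) = 6*x^2 + 2*x + 2.74*|x|
L = 12, alpha = 0.0386
Iteration 1: beta = 0.0, y = -2.6754 + 0.0*(-2.6754 + 2.6754) = -2.6754
  grad(y) = -30.1048, v = y - alpha*grad = -1.5134
  prox(v) = soft_thresh(-1.5134, 0.1058) = -1.4076
Iteration 2: beta = 0.3333, y = -1.4076 + 0.3333*(-1.4076 + 2.6754) = -0.985
  grad(y) = -9.8199, v = y - alpha*grad = -0.6059
  prox(v) = soft_thresh(-0.6059, 0.1058) = -0.5002
Iteration 3: beta = 0.5, y = -0.5002 + 0.5*(-0.5002 + 1.4076) = -0.0465
  grad(y) = 1.4424, v = y - alpha*grad = -0.1021
  prox(v) = soft_thresh(-0.1021, 0.1058) = 0.0
f(x_3) = 6*0.0^2 + 2*0.0 + 2.74*|0.0| = 0.0


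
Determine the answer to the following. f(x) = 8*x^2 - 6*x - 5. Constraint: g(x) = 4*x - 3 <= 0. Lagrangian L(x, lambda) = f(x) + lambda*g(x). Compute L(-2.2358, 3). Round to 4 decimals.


Step 1: Evaluate f(x).
f(-2.2358) = 8*(-2.2358)^2 - 6*(-2.2358) - 5 = 48.4052
Step 2: Evaluate g(x).
g(-2.2358) = 4*-2.2358 - 3 = -11.9432
Step 3: Compute Lagrangian.
L = 48.4052 + 3*-11.9432 = 12.5756


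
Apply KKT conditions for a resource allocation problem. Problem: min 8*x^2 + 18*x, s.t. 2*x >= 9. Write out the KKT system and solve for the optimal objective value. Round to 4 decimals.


Step 1: Try lambda = 0 (constraint inactive).
x_unc = -18/(2*8) = -1.125
Check: 2*-1.125 = -2.25 < 9 -- violated!
Step 2: Constraint must be active: 2*x = 9
x* = 9/2 = 4.5
lambda = (2*8*4.5 + 18)/2 = 45.0
Step 3: Compute optimal value.
f(x*) = 8*4.5^2 + 18*4.5 = 243.0


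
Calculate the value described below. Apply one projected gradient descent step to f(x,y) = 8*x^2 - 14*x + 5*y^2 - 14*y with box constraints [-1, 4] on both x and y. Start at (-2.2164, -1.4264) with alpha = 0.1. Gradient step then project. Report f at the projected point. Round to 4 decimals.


Step 1: Compute gradient at (-2.2164, -1.4264).
grad_x = 2*8*-2.2164 - 14 = -49.4624
grad_y = 2*5*-1.4264 - 14 = -28.264
Step 2: Gradient step.
x_raw = -2.2164 - 0.1*-49.4624 = 2.7298
y_raw = -1.4264 - 0.1*-28.264 = 1.4
Step 3: Project onto [-1, 4].
x_proj = clip(2.7298) = 2.7298
y_proj = clip(1.4) = 1.4
Step 4: Evaluate f.
f(2.7298, 1.4) = 11.5985


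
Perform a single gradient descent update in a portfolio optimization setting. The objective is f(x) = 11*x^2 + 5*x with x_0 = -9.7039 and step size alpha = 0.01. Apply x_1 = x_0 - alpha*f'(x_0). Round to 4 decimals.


We compute the gradient at x_0 and apply the update.
f'(x) = 22*x + 5
f'(-9.7039) = 22*-9.7039 + 5 = -208.4858
x_1 = -9.7039 - 0.01*-208.4858 = -7.619


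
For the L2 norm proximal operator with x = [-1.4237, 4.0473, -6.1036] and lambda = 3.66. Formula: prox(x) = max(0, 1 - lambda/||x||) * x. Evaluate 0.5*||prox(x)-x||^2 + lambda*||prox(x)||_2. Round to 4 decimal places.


Step 1: Compute ||x||.
||x|| = 7.4607
Step 2: Compute scaling factor.
scale = max(0, 1 - 3.66/7.4607) = 0.5094
Step 3: prox(x) = [-0.7253, 2.0618, -3.1093]
||prox(x)|| = 3.8007
Step 4: Proximal objective.
0.5*||prox-x||^2 = 6.6978
lambda*||prox|| = 13.9106
Total = 20.6082


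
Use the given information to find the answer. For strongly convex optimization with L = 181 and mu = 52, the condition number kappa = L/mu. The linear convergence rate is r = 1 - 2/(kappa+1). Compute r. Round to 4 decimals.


Step 1: Compute the condition number.
kappa = L/mu = 181/52 = 3.4808
Step 2: Compute the convergence rate.
r = 1 - 2/(kappa + 1) = 1 - 2*mu/(L + mu) = (L - mu)/(L + mu) = 129/233 = 0.5536


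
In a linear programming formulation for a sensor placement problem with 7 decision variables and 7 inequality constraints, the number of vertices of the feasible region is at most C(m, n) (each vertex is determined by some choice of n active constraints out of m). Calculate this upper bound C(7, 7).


Each vertex corresponds to some choice of n active constraints out of m, so the number of vertices is at most C(m, n) = m! / (n!(m-n)!).
m = 7, n = 7
Numerator: 7 * 6 * 5 * 4 * 3 * 2 * 1
Denominator: 7! = 5040
C(7, 7) = 1


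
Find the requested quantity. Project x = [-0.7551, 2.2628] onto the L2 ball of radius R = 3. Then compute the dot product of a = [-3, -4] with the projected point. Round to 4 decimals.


Step 1: Compute ||x|| (intermediates to 6 decimals).
||x|| = sqrt((-0.7551)^2 + 2.2628^2) = 2.385464
Step 2: Project.
Since ||x|| <= R, proj = x (no scaling needed).
proj(x) = [-0.7551, 2.2628]
Step 3: Dot product.
a^T * proj(x) = -3*(-0.7551) - 4*2.2628 = -6.7859
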